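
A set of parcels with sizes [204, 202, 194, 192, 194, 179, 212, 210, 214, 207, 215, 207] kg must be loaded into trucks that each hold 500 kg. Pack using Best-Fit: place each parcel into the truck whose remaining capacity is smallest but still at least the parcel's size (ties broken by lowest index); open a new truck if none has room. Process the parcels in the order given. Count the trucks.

6

truck 1: place 204 kg, 296 kg left
truck 1: place 202 kg, 94 kg left
truck 2: place 194 kg, 306 kg left
truck 2: place 192 kg, 114 kg left
truck 3: place 194 kg, 306 kg left
truck 3: place 179 kg, 127 kg left
truck 4: place 212 kg, 288 kg left
truck 4: place 210 kg, 78 kg left
truck 5: place 214 kg, 286 kg left
truck 5: place 207 kg, 79 kg left
truck 6: place 215 kg, 285 kg left
truck 6: place 207 kg, 78 kg left
Final trucks: [204,202] [194,192] [194,179] [212,210] [214,207] [215,207].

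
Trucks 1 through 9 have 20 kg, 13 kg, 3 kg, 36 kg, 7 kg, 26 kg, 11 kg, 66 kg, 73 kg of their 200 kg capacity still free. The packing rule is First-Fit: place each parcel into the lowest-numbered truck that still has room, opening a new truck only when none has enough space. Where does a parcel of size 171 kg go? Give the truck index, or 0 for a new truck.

0

No truck has ≥ 171 kg free, so a new truck is opened.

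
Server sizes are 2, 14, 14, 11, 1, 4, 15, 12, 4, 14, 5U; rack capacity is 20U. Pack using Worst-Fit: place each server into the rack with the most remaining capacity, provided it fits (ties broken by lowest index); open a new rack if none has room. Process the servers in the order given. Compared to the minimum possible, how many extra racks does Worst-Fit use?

Worst-Fit: [2,14] [14,5] [11,1,4] [15] [12,4] [14] → 6 racks.
6 servers exceed 10U (half the capacity), and no two of those can share a rack, so at least 6 racks are needed.
So 6 is already optimal.

0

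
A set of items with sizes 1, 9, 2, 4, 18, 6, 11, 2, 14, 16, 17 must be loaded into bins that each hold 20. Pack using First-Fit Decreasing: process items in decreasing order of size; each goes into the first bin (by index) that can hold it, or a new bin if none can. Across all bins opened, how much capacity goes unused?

Sorted descending: 18, 17, 16, 14, 11, 9, 6, 4, 2, 2, 1.
bin 1: place 18, 2 left
bin 2: place 17, 3 left
bin 3: place 16, 4 left
bin 4: place 14, 6 left
bin 5: place 11, 9 left
bin 5: place 9, 0 left
bin 4: place 6, 0 left
bin 3: place 4, 0 left
bin 1: place 2, 0 left
bin 2: place 2, 1 left
bin 2: place 1, 0 left
5 bins × 20 = 100; used 100; unused 0.

0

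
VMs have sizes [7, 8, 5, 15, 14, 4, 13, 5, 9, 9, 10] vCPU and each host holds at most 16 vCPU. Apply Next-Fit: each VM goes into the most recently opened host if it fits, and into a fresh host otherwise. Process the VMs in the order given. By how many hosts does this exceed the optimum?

2

Next-Fit: [7,8] [5] [15] [14] [4] [13] [5,9] [9] [10] → 9 hosts.
Total size 99 vCPU; any packing needs at least ⌈99/16⌉ = 7 hosts.
An optimal packing achieves that bound: [15] [14] [13] [10,5] [9,7] [9,5] [8,4] → 7 hosts.
Excess: 9 − 7 = 2.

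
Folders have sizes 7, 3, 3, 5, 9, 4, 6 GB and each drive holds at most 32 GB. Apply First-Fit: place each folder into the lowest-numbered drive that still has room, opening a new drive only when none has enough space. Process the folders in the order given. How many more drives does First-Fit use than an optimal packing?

0

First-Fit: [7,3,3,5,9,4] [6] → 2 drives.
Total size 37 GB; any packing needs at least ⌈37/32⌉ = 2 drives.
So 2 is already optimal.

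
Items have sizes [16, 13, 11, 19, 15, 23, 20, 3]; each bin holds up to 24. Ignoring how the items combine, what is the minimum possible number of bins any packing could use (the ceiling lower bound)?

Total size = 16 + 13 + 11 + 19 + 15 + 23 + 20 + 3 = 120.
⌈120 / 24⌉ = 5.

5 bins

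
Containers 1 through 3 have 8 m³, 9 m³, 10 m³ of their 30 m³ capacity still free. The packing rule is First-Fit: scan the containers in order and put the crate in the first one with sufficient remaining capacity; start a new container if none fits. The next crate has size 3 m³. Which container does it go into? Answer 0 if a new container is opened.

Containers with room: container 1 (8 m³), container 2 (9 m³), container 3 (10 m³).
The first with room is container 1.

1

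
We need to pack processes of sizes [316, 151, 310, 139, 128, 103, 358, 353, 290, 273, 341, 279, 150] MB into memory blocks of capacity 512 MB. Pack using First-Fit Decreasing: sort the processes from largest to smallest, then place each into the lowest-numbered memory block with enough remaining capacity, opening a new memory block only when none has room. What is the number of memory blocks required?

Sorted descending: 358, 353, 341, 316, 310, 290, 279, 273, 151, 150, 139, 128, 103.
358 MB → memory block 1 (remaining 154 MB)
353 MB → memory block 2 (remaining 159 MB)
341 MB → memory block 3 (remaining 171 MB)
316 MB → memory block 4 (remaining 196 MB)
310 MB → memory block 5 (remaining 202 MB)
290 MB → memory block 6 (remaining 222 MB)
279 MB → memory block 7 (remaining 233 MB)
273 MB → memory block 8 (remaining 239 MB)
151 MB → memory block 1 (remaining 3 MB)
150 MB → memory block 2 (remaining 9 MB)
139 MB → memory block 3 (remaining 32 MB)
128 MB → memory block 4 (remaining 68 MB)
103 MB → memory block 5 (remaining 99 MB)
Final memory blocks: [358,151] [353,150] [341,139] [316,128] [310,103] [290] [279] [273].

8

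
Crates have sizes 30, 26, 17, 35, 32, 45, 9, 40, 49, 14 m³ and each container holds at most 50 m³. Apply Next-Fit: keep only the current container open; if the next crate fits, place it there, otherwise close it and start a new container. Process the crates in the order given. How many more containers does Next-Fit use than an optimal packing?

Next-Fit: [30] [26,17] [35] [32] [45] [9,40] [49] [14] → 8 containers.
7 crates exceed 25 m³ (half the capacity), and no two of those can share a container, so at least 7 containers are needed.
An optimal packing achieves that bound: [49] [45] [40,9] [35,14] [32,17] [30] [26] → 7 containers.
Excess: 8 − 7 = 1.

1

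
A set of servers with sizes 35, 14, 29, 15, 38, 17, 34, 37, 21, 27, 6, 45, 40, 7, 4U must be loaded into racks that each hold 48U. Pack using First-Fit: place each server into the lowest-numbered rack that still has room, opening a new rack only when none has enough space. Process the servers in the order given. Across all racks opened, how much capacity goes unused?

rack 1: place 35U, 13U left
rack 2: place 14U, 34U left
rack 2: place 29U, 5U left
rack 3: place 15U, 33U left
rack 4: place 38U, 10U left
rack 3: place 17U, 16U left
rack 5: place 34U, 14U left
rack 6: place 37U, 11U left
rack 7: place 21U, 27U left
rack 7: place 27U, 0U left
rack 1: place 6U, 7U left
rack 8: place 45U, 3U left
rack 9: place 40U, 8U left
rack 1: place 7U, 0U left
rack 2: place 4U, 1U left
9 racks × 48U = 432U; used 369U; unused 63U.

63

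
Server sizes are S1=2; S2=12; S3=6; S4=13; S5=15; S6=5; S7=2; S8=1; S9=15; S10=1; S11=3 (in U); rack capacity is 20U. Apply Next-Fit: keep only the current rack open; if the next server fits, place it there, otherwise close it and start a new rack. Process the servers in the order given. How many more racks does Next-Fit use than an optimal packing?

1

Next-Fit: [2,12,6] [13] [15,5] [2,1,15,1] [3] → 5 racks.
Total size 75U; any packing needs at least ⌈75/20⌉ = 4 racks.
An optimal packing achieves that bound: [15,5] [15,3,2] [13,6,1] [12,2,1] → 4 racks.
Excess: 5 − 4 = 1.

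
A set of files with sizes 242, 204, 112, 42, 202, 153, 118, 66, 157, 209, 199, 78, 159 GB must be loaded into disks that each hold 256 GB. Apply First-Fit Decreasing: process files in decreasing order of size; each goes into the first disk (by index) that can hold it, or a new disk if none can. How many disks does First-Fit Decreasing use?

9 disks

Sorted descending: 242, 209, 204, 202, 199, 159, 157, 153, 118, 112, 78, 66, 42.
Put 242 GB in disk 1; 14 GB remain.
Put 209 GB in disk 2; 47 GB remain.
Put 204 GB in disk 3; 52 GB remain.
Put 202 GB in disk 4; 54 GB remain.
Put 199 GB in disk 5; 57 GB remain.
Put 159 GB in disk 6; 97 GB remain.
Put 157 GB in disk 7; 99 GB remain.
Put 153 GB in disk 8; 103 GB remain.
Put 118 GB in disk 9; 138 GB remain.
Put 112 GB in disk 9; 26 GB remain.
Put 78 GB in disk 6; 19 GB remain.
Put 66 GB in disk 7; 33 GB remain.
Put 42 GB in disk 2; 5 GB remain.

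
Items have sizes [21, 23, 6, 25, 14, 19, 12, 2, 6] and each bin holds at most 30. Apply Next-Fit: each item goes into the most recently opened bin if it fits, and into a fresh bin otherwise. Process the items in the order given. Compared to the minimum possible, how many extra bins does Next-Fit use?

1

Next-Fit: [21] [23,6] [25] [14] [19] [12,2,6] → 6 bins.
Total size 128; any packing needs at least ⌈128/30⌉ = 5 bins.
An optimal packing achieves that bound: [25,2] [23,6] [21,6] [19] [14,12] → 5 bins.
Excess: 6 − 5 = 1.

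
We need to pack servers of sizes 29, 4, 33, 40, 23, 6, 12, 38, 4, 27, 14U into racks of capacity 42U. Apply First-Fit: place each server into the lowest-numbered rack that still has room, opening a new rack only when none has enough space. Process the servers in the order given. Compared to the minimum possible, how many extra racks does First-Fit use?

0

First-Fit: [29,4,6] [33,4] [40] [23,12] [38] [27,14] → 6 racks.
Total size 230U; any packing needs at least ⌈230/42⌉ = 6 racks.
So 6 is already optimal.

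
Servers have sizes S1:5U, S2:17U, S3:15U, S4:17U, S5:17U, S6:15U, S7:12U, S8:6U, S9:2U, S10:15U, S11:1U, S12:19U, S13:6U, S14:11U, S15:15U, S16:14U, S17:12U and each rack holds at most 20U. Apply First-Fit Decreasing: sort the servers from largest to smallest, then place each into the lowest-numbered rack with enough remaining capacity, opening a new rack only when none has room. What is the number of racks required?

Sorted descending: 19, 17, 17, 17, 15, 15, 15, 15, 14, 12, 12, 11, 6, 6, 5, 2, 1.
Put 19U in rack 1; 1U remain.
Put 17U in rack 2; 3U remain.
Put 17U in rack 3; 3U remain.
Put 17U in rack 4; 3U remain.
Put 15U in rack 5; 5U remain.
Put 15U in rack 6; 5U remain.
Put 15U in rack 7; 5U remain.
Put 15U in rack 8; 5U remain.
Put 14U in rack 9; 6U remain.
Put 12U in rack 10; 8U remain.
Put 12U in rack 11; 8U remain.
Put 11U in rack 12; 9U remain.
Put 6U in rack 9; 0U remain.
Put 6U in rack 10; 2U remain.
Put 5U in rack 5; 0U remain.
Put 2U in rack 2; 1U remain.
Put 1U in rack 1; 0U remain.
Final racks: [19,1] [17,2] [17] [17] [15,5] [15] [15] [15] [14,6] [12,6] [12] [11].

12 racks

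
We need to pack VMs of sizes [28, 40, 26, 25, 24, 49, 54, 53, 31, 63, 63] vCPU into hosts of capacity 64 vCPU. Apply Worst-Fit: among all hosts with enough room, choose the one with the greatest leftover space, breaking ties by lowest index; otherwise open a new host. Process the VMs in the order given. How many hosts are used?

9

Put 28 vCPU in host 1; 36 vCPU remain.
Put 40 vCPU in host 2; 24 vCPU remain.
Put 26 vCPU in host 1; 10 vCPU remain.
Put 25 vCPU in host 3; 39 vCPU remain.
Put 24 vCPU in host 3; 15 vCPU remain.
Put 49 vCPU in host 4; 15 vCPU remain.
Put 54 vCPU in host 5; 10 vCPU remain.
Put 53 vCPU in host 6; 11 vCPU remain.
Put 31 vCPU in host 7; 33 vCPU remain.
Put 63 vCPU in host 8; 1 vCPU remain.
Put 63 vCPU in host 9; 1 vCPU remain.
Final hosts: [28,26] [40] [25,24] [49] [54] [53] [31] [63] [63].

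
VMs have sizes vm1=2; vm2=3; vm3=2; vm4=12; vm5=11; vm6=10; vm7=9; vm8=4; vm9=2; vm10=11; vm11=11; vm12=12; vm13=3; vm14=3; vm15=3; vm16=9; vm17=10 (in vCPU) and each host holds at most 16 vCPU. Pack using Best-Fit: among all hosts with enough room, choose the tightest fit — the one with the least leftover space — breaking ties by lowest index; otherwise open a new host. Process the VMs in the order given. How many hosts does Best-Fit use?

9 hosts

host 1: place vm1 (2 vCPU), 14 vCPU left
host 1: place vm2 (3 vCPU), 11 vCPU left
host 1: place vm3 (2 vCPU), 9 vCPU left
host 2: place vm4 (12 vCPU), 4 vCPU left
host 3: place vm5 (11 vCPU), 5 vCPU left
host 4: place vm6 (10 vCPU), 6 vCPU left
host 1: place vm7 (9 vCPU), 0 vCPU left
host 2: place vm8 (4 vCPU), 0 vCPU left
host 3: place vm9 (2 vCPU), 3 vCPU left
host 5: place vm10 (11 vCPU), 5 vCPU left
host 6: place vm11 (11 vCPU), 5 vCPU left
host 7: place vm12 (12 vCPU), 4 vCPU left
host 3: place vm13 (3 vCPU), 0 vCPU left
host 7: place vm14 (3 vCPU), 1 vCPU left
host 5: place vm15 (3 vCPU), 2 vCPU left
host 8: place vm16 (9 vCPU), 7 vCPU left
host 9: place vm17 (10 vCPU), 6 vCPU left
Final hosts: [2,3,2,9] [12,4] [11,2,3] [10] [11,3] [11] [12,3] [9] [10].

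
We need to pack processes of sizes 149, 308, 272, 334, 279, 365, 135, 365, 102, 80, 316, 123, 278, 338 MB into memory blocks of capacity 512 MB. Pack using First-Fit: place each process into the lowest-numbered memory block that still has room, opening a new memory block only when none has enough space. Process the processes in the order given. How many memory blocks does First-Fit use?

9 memory blocks

memory block 1: place 149 MB, 363 MB left
memory block 1: place 308 MB, 55 MB left
memory block 2: place 272 MB, 240 MB left
memory block 3: place 334 MB, 178 MB left
memory block 4: place 279 MB, 233 MB left
memory block 5: place 365 MB, 147 MB left
memory block 2: place 135 MB, 105 MB left
memory block 6: place 365 MB, 147 MB left
memory block 2: place 102 MB, 3 MB left
memory block 3: place 80 MB, 98 MB left
memory block 7: place 316 MB, 196 MB left
memory block 4: place 123 MB, 110 MB left
memory block 8: place 278 MB, 234 MB left
memory block 9: place 338 MB, 174 MB left
Final memory blocks: [149,308] [272,135,102] [334,80] [279,123] [365] [365] [316] [278] [338].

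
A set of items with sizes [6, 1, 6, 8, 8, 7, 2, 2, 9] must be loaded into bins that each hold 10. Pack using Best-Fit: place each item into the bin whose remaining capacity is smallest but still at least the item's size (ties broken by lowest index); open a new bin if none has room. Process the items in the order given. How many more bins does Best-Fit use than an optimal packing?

Best-Fit: [6,1] [6] [8,2] [8,2] [7] [9] → 6 bins.
6 items exceed 5 (half the capacity), and no two of those can share a bin, so at least 6 bins are needed.
So 6 is already optimal.

0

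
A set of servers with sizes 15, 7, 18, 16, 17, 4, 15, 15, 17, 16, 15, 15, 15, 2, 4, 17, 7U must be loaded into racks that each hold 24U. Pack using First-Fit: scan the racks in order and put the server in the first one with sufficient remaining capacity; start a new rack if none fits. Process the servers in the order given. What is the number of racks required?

12

Put 15U in rack 1; 9U remain.
Put 7U in rack 1; 2U remain.
Put 18U in rack 2; 6U remain.
Put 16U in rack 3; 8U remain.
Put 17U in rack 4; 7U remain.
Put 4U in rack 2; 2U remain.
Put 15U in rack 5; 9U remain.
Put 15U in rack 6; 9U remain.
Put 17U in rack 7; 7U remain.
Put 16U in rack 8; 8U remain.
Put 15U in rack 9; 9U remain.
Put 15U in rack 10; 9U remain.
Put 15U in rack 11; 9U remain.
Put 2U in rack 1; 0U remain.
Put 4U in rack 3; 4U remain.
Put 17U in rack 12; 7U remain.
Put 7U in rack 4; 0U remain.
Final racks: [15,7,2] [18,4] [16,4] [17,7] [15] [15] [17] [16] [15] [15] [15] [17].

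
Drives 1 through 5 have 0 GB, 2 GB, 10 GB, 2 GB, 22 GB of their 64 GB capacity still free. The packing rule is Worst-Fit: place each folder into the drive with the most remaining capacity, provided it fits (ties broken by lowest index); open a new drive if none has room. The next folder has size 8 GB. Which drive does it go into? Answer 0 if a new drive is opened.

Drives with room: drive 3 (10 GB), drive 5 (22 GB).
Most room is drive 5 with 22 GB free.

5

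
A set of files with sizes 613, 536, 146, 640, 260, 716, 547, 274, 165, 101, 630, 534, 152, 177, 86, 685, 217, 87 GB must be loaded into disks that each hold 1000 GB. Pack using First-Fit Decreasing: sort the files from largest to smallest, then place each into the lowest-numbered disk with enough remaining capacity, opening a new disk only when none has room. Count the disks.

8

Sorted descending: 716, 685, 640, 630, 613, 547, 536, 534, 274, 260, 217, 177, 165, 152, 146, 101, 87, 86.
disk 1: place 716 GB, 284 GB left
disk 2: place 685 GB, 315 GB left
disk 3: place 640 GB, 360 GB left
disk 4: place 630 GB, 370 GB left
disk 5: place 613 GB, 387 GB left
disk 6: place 547 GB, 453 GB left
disk 7: place 536 GB, 464 GB left
disk 8: place 534 GB, 466 GB left
disk 1: place 274 GB, 10 GB left
disk 2: place 260 GB, 55 GB left
disk 3: place 217 GB, 143 GB left
disk 4: place 177 GB, 193 GB left
disk 4: place 165 GB, 28 GB left
disk 5: place 152 GB, 235 GB left
disk 5: place 146 GB, 89 GB left
disk 3: place 101 GB, 42 GB left
disk 5: place 87 GB, 2 GB left
disk 6: place 86 GB, 367 GB left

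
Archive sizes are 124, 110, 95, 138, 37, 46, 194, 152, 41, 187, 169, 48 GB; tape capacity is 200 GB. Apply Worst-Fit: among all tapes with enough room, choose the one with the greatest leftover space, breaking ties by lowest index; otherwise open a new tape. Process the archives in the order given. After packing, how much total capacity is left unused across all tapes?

259

tape 1: place 124 GB, 76 GB left
tape 2: place 110 GB, 90 GB left
tape 3: place 95 GB, 105 GB left
tape 4: place 138 GB, 62 GB left
tape 3: place 37 GB, 68 GB left
tape 2: place 46 GB, 44 GB left
tape 5: place 194 GB, 6 GB left
tape 6: place 152 GB, 48 GB left
tape 1: place 41 GB, 35 GB left
tape 7: place 187 GB, 13 GB left
tape 8: place 169 GB, 31 GB left
tape 3: place 48 GB, 20 GB left
8 tapes × 200 GB = 1600 GB; used 1341 GB; unused 259 GB.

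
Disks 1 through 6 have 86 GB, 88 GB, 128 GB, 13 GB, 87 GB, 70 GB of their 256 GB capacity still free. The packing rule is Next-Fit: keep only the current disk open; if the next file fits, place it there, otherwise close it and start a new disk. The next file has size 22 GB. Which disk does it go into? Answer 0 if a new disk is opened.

Next-Fit only looks at disk 6, which has 70 GB free.
22 GB fits there.

6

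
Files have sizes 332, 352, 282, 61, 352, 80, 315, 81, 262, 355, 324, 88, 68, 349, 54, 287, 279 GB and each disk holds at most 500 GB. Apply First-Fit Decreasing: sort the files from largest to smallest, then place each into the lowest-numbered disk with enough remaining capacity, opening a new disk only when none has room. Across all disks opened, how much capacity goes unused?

Sorted descending: 355, 352, 352, 349, 332, 324, 315, 287, 282, 279, 262, 88, 81, 80, 68, 61, 54.
355 GB → disk 1 (remaining 145 GB)
352 GB → disk 2 (remaining 148 GB)
352 GB → disk 3 (remaining 148 GB)
349 GB → disk 4 (remaining 151 GB)
332 GB → disk 5 (remaining 168 GB)
324 GB → disk 6 (remaining 176 GB)
315 GB → disk 7 (remaining 185 GB)
287 GB → disk 8 (remaining 213 GB)
282 GB → disk 9 (remaining 218 GB)
279 GB → disk 10 (remaining 221 GB)
262 GB → disk 11 (remaining 238 GB)
88 GB → disk 1 (remaining 57 GB)
81 GB → disk 2 (remaining 67 GB)
80 GB → disk 3 (remaining 68 GB)
68 GB → disk 3 (remaining 0 GB)
61 GB → disk 2 (remaining 6 GB)
54 GB → disk 1 (remaining 3 GB)
11 disks × 500 GB = 5500 GB; used 3921 GB; unused 1579 GB.

1579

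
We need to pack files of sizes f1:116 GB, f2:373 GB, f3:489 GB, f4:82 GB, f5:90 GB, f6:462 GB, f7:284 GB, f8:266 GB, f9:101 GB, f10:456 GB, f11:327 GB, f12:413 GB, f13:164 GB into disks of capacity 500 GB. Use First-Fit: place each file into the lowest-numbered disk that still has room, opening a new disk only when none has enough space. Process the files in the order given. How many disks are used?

f1 (116 GB) → disk 1 (remaining 384 GB)
f2 (373 GB) → disk 1 (remaining 11 GB)
f3 (489 GB) → disk 2 (remaining 11 GB)
f4 (82 GB) → disk 3 (remaining 418 GB)
f5 (90 GB) → disk 3 (remaining 328 GB)
f6 (462 GB) → disk 4 (remaining 38 GB)
f7 (284 GB) → disk 3 (remaining 44 GB)
f8 (266 GB) → disk 5 (remaining 234 GB)
f9 (101 GB) → disk 5 (remaining 133 GB)
f10 (456 GB) → disk 6 (remaining 44 GB)
f11 (327 GB) → disk 7 (remaining 173 GB)
f12 (413 GB) → disk 8 (remaining 87 GB)
f13 (164 GB) → disk 7 (remaining 9 GB)
Final disks: [116,373] [489] [82,90,284] [462] [266,101] [456] [327,164] [413].

8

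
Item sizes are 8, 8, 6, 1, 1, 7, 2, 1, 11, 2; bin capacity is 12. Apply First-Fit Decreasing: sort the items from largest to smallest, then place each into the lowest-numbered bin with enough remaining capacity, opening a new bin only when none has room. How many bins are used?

5 bins

Sorted descending: 11, 8, 8, 7, 6, 2, 2, 1, 1, 1.
bin 1: place 11, 1 left
bin 2: place 8, 4 left
bin 3: place 8, 4 left
bin 4: place 7, 5 left
bin 5: place 6, 6 left
bin 2: place 2, 2 left
bin 2: place 2, 0 left
bin 1: place 1, 0 left
bin 3: place 1, 3 left
bin 3: place 1, 2 left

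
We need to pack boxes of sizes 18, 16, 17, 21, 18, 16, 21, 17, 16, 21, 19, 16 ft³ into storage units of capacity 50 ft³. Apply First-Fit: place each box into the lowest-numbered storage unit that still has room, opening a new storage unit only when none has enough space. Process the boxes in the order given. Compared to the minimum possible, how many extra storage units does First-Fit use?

First-Fit: [18,16,16] [17,21] [18,21] [17,16,16] [21,19] → 5 storage units.
Total size 216 ft³; any packing needs at least ⌈216/50⌉ = 5 storage units.
So 5 is already optimal.

0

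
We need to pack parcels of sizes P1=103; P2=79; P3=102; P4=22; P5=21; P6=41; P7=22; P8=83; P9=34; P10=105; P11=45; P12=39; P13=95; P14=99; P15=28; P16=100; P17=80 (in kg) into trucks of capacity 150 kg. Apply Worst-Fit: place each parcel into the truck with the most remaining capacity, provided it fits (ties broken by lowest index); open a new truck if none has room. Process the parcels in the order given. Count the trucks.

9

Put P1 (103 kg) in truck 1; 47 kg remain.
Put P2 (79 kg) in truck 2; 71 kg remain.
Put P3 (102 kg) in truck 3; 48 kg remain.
Put P4 (22 kg) in truck 2; 49 kg remain.
Put P5 (21 kg) in truck 2; 28 kg remain.
Put P6 (41 kg) in truck 3; 7 kg remain.
Put P7 (22 kg) in truck 1; 25 kg remain.
Put P8 (83 kg) in truck 4; 67 kg remain.
Put P9 (34 kg) in truck 4; 33 kg remain.
Put P10 (105 kg) in truck 5; 45 kg remain.
Put P11 (45 kg) in truck 5; 0 kg remain.
Put P12 (39 kg) in truck 6; 111 kg remain.
Put P13 (95 kg) in truck 6; 16 kg remain.
Put P14 (99 kg) in truck 7; 51 kg remain.
Put P15 (28 kg) in truck 7; 23 kg remain.
Put P16 (100 kg) in truck 8; 50 kg remain.
Put P17 (80 kg) in truck 9; 70 kg remain.
Final trucks: [103,22] [79,22,21] [102,41] [83,34] [105,45] [39,95] [99,28] [100] [80].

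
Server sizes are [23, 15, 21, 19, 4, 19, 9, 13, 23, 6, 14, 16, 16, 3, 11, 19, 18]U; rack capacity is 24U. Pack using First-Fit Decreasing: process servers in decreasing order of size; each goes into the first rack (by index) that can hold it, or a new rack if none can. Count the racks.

Sorted descending: 23, 23, 21, 19, 19, 19, 18, 16, 16, 15, 14, 13, 11, 9, 6, 4, 3.
Put 23U in rack 1; 1U remain.
Put 23U in rack 2; 1U remain.
Put 21U in rack 3; 3U remain.
Put 19U in rack 4; 5U remain.
Put 19U in rack 5; 5U remain.
Put 19U in rack 6; 5U remain.
Put 18U in rack 7; 6U remain.
Put 16U in rack 8; 8U remain.
Put 16U in rack 9; 8U remain.
Put 15U in rack 10; 9U remain.
Put 14U in rack 11; 10U remain.
Put 13U in rack 12; 11U remain.
Put 11U in rack 12; 0U remain.
Put 9U in rack 10; 0U remain.
Put 6U in rack 7; 0U remain.
Put 4U in rack 4; 1U remain.
Put 3U in rack 3; 0U remain.

12 racks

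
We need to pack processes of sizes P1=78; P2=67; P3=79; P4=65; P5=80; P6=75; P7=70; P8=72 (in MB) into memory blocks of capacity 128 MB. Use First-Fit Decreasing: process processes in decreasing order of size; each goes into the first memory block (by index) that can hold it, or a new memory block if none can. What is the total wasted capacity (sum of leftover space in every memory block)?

Sorted descending: 80, 79, 78, 75, 72, 70, 67, 65.
Put 80 MB in memory block 1; 48 MB remain.
Put 79 MB in memory block 2; 49 MB remain.
Put 78 MB in memory block 3; 50 MB remain.
Put 75 MB in memory block 4; 53 MB remain.
Put 72 MB in memory block 5; 56 MB remain.
Put 70 MB in memory block 6; 58 MB remain.
Put 67 MB in memory block 7; 61 MB remain.
Put 65 MB in memory block 8; 63 MB remain.
8 memory blocks × 128 MB = 1024 MB; used 586 MB; unused 438 MB.

438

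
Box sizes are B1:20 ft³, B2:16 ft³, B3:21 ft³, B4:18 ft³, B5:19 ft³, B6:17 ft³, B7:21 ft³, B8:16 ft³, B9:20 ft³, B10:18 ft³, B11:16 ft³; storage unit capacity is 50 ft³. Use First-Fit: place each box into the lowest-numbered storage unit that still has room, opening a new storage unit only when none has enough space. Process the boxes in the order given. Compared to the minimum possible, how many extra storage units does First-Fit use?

First-Fit: [20,16] [21,18] [19,17] [21,16] [20,18] [16] → 6 storage units.
Total size 202 ft³; any packing needs at least ⌈202/50⌉ = 5 storage units.
An optimal packing achieves that bound: [21,21] [20,20] [19,18] [18,17] [16,16,16] → 5 storage units.
Excess: 6 − 5 = 1.

1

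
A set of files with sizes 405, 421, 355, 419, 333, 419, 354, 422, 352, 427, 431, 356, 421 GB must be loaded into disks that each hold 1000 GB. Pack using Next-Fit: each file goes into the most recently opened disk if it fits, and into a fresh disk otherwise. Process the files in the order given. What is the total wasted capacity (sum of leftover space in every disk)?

disk 1: place 405 GB, 595 GB left
disk 1: place 421 GB, 174 GB left
disk 2: place 355 GB, 645 GB left
disk 2: place 419 GB, 226 GB left
disk 3: place 333 GB, 667 GB left
disk 3: place 419 GB, 248 GB left
disk 4: place 354 GB, 646 GB left
disk 4: place 422 GB, 224 GB left
disk 5: place 352 GB, 648 GB left
disk 5: place 427 GB, 221 GB left
disk 6: place 431 GB, 569 GB left
disk 6: place 356 GB, 213 GB left
disk 7: place 421 GB, 579 GB left
7 disks × 1000 GB = 7000 GB; used 5115 GB; unused 1885 GB.

1885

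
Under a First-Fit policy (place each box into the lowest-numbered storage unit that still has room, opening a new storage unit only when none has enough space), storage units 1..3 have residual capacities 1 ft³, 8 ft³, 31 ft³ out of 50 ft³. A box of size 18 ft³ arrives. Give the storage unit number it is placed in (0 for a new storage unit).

Storage units with room: storage unit 3 (31 ft³).
The first with room is storage unit 3.

3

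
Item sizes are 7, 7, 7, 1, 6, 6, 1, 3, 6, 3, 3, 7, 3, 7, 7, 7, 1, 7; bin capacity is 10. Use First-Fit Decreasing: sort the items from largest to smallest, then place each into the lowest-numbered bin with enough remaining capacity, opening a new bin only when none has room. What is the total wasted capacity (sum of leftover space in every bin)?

Sorted descending: 7, 7, 7, 7, 7, 7, 7, 7, 6, 6, 6, 3, 3, 3, 3, 1, 1, 1.
bin 1: place 7, 3 left
bin 2: place 7, 3 left
bin 3: place 7, 3 left
bin 4: place 7, 3 left
bin 5: place 7, 3 left
bin 6: place 7, 3 left
bin 7: place 7, 3 left
bin 8: place 7, 3 left
bin 9: place 6, 4 left
bin 10: place 6, 4 left
bin 11: place 6, 4 left
bin 1: place 3, 0 left
bin 2: place 3, 0 left
bin 3: place 3, 0 left
bin 4: place 3, 0 left
bin 5: place 1, 2 left
bin 5: place 1, 1 left
bin 5: place 1, 0 left
11 bins × 10 = 110; used 89; unused 21.

21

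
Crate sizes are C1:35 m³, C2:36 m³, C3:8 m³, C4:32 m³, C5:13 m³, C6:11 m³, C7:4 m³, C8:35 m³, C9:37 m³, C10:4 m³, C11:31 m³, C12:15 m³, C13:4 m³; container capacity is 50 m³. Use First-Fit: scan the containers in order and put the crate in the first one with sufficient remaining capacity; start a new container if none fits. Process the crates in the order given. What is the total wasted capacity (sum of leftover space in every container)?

35

container 1: place C1 (35 m³), 15 m³ left
container 2: place C2 (36 m³), 14 m³ left
container 1: place C3 (8 m³), 7 m³ left
container 3: place C4 (32 m³), 18 m³ left
container 2: place C5 (13 m³), 1 m³ left
container 3: place C6 (11 m³), 7 m³ left
container 1: place C7 (4 m³), 3 m³ left
container 4: place C8 (35 m³), 15 m³ left
container 5: place C9 (37 m³), 13 m³ left
container 3: place C10 (4 m³), 3 m³ left
container 6: place C11 (31 m³), 19 m³ left
container 4: place C12 (15 m³), 0 m³ left
container 5: place C13 (4 m³), 9 m³ left
6 containers × 50 m³ = 300 m³; used 265 m³; unused 35 m³.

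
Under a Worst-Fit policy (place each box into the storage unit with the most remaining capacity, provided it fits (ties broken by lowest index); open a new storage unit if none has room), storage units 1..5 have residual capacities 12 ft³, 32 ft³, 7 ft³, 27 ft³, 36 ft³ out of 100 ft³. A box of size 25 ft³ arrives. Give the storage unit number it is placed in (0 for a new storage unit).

Storage units with room: storage unit 2 (32 ft³), storage unit 4 (27 ft³), storage unit 5 (36 ft³).
Most room is storage unit 5 with 36 ft³ free.

5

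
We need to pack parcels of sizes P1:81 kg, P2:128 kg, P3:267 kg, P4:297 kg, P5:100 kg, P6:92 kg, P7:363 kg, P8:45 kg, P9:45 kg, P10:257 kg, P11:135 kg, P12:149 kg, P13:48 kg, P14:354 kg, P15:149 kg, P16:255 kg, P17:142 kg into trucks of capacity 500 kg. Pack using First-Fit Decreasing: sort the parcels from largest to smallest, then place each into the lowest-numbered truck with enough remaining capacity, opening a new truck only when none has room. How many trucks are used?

6

Sorted descending: 363, 354, 297, 267, 257, 255, 149, 149, 142, 135, 128, 100, 92, 81, 48, 45, 45.
truck 1: place 363 kg, 137 kg left
truck 2: place 354 kg, 146 kg left
truck 3: place 297 kg, 203 kg left
truck 4: place 267 kg, 233 kg left
truck 5: place 257 kg, 243 kg left
truck 6: place 255 kg, 245 kg left
truck 3: place 149 kg, 54 kg left
truck 4: place 149 kg, 84 kg left
truck 2: place 142 kg, 4 kg left
truck 1: place 135 kg, 2 kg left
truck 5: place 128 kg, 115 kg left
truck 5: place 100 kg, 15 kg left
truck 6: place 92 kg, 153 kg left
truck 4: place 81 kg, 3 kg left
truck 3: place 48 kg, 6 kg left
truck 6: place 45 kg, 108 kg left
truck 6: place 45 kg, 63 kg left
Final trucks: [363,135] [354,142] [297,149,48] [267,149,81] [257,128,100] [255,92,45,45].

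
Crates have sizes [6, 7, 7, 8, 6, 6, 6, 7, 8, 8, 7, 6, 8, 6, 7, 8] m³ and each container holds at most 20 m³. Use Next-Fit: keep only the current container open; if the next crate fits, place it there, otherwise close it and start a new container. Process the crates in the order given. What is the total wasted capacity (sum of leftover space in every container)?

6 m³ → container 1 (remaining 14 m³)
7 m³ → container 1 (remaining 7 m³)
7 m³ → container 1 (remaining 0 m³)
8 m³ → container 2 (remaining 12 m³)
6 m³ → container 2 (remaining 6 m³)
6 m³ → container 2 (remaining 0 m³)
6 m³ → container 3 (remaining 14 m³)
7 m³ → container 3 (remaining 7 m³)
8 m³ → container 4 (remaining 12 m³)
8 m³ → container 4 (remaining 4 m³)
7 m³ → container 5 (remaining 13 m³)
6 m³ → container 5 (remaining 7 m³)
8 m³ → container 6 (remaining 12 m³)
6 m³ → container 6 (remaining 6 m³)
7 m³ → container 7 (remaining 13 m³)
8 m³ → container 7 (remaining 5 m³)
7 containers × 20 m³ = 140 m³; used 111 m³; unused 29 m³.

29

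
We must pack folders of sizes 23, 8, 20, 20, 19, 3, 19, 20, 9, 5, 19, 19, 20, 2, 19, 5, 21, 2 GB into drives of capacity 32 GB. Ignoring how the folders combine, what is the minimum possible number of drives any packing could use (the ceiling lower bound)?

Total size = 23 + 8 + 20 + 20 + 19 + 3 + 19 + 20 + 9 + 5 + 19 + 19 + 20 + 2 + 19 + 5 + 21 + 2 = 253 GB.
⌈253 / 32⌉ = 8.

8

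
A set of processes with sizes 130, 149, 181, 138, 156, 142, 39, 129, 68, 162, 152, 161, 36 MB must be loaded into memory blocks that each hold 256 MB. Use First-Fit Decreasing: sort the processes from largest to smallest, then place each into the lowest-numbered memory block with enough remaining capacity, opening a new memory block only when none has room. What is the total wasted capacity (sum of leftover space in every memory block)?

917

Sorted descending: 181, 162, 161, 156, 152, 149, 142, 138, 130, 129, 68, 39, 36.
Put 181 MB in memory block 1; 75 MB remain.
Put 162 MB in memory block 2; 94 MB remain.
Put 161 MB in memory block 3; 95 MB remain.
Put 156 MB in memory block 4; 100 MB remain.
Put 152 MB in memory block 5; 104 MB remain.
Put 149 MB in memory block 6; 107 MB remain.
Put 142 MB in memory block 7; 114 MB remain.
Put 138 MB in memory block 8; 118 MB remain.
Put 130 MB in memory block 9; 126 MB remain.
Put 129 MB in memory block 10; 127 MB remain.
Put 68 MB in memory block 1; 7 MB remain.
Put 39 MB in memory block 2; 55 MB remain.
Put 36 MB in memory block 2; 19 MB remain.
10 memory blocks × 256 MB = 2560 MB; used 1643 MB; unused 917 MB.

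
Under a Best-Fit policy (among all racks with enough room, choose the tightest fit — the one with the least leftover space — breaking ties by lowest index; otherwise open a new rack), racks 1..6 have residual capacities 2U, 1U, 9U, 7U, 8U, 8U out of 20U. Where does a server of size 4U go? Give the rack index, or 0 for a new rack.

Racks with room: rack 3 (9U), rack 4 (7U), rack 5 (8U), rack 6 (8U).
Tightest fit is rack 4 with 7U free.

4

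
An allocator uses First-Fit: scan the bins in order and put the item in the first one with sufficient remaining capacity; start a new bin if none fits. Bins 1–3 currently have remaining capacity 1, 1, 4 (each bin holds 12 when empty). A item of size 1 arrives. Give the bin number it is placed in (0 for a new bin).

Bins with room: bin 1 (1), bin 2 (1), bin 3 (4).
The first with room is bin 1.

1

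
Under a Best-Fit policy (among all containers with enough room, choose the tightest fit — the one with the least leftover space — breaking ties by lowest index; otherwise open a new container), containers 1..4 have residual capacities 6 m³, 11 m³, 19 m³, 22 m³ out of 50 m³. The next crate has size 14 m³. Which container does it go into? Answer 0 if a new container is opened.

Containers with room: container 3 (19 m³), container 4 (22 m³).
Tightest fit is container 3 with 19 m³ free.

3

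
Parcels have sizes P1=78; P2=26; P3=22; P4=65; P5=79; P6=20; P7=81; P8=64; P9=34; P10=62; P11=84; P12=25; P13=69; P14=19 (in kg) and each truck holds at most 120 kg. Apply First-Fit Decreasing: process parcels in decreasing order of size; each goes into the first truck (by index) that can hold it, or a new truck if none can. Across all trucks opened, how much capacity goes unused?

Sorted descending: 84, 81, 79, 78, 69, 65, 64, 62, 34, 26, 25, 22, 20, 19.
84 kg → truck 1 (remaining 36 kg)
81 kg → truck 2 (remaining 39 kg)
79 kg → truck 3 (remaining 41 kg)
78 kg → truck 4 (remaining 42 kg)
69 kg → truck 5 (remaining 51 kg)
65 kg → truck 6 (remaining 55 kg)
64 kg → truck 7 (remaining 56 kg)
62 kg → truck 8 (remaining 58 kg)
34 kg → truck 1 (remaining 2 kg)
26 kg → truck 2 (remaining 13 kg)
25 kg → truck 3 (remaining 16 kg)
22 kg → truck 4 (remaining 20 kg)
20 kg → truck 4 (remaining 0 kg)
19 kg → truck 5 (remaining 32 kg)
8 trucks × 120 kg = 960 kg; used 728 kg; unused 232 kg.

232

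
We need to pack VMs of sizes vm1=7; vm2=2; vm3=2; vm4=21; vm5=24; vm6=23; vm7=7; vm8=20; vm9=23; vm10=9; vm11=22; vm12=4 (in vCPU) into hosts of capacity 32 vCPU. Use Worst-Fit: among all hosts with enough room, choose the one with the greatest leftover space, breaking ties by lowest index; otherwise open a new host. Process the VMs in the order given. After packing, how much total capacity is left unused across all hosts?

28

Put vm1 (7 vCPU) in host 1; 25 vCPU remain.
Put vm2 (2 vCPU) in host 1; 23 vCPU remain.
Put vm3 (2 vCPU) in host 1; 21 vCPU remain.
Put vm4 (21 vCPU) in host 1; 0 vCPU remain.
Put vm5 (24 vCPU) in host 2; 8 vCPU remain.
Put vm6 (23 vCPU) in host 3; 9 vCPU remain.
Put vm7 (7 vCPU) in host 3; 2 vCPU remain.
Put vm8 (20 vCPU) in host 4; 12 vCPU remain.
Put vm9 (23 vCPU) in host 5; 9 vCPU remain.
Put vm10 (9 vCPU) in host 4; 3 vCPU remain.
Put vm11 (22 vCPU) in host 6; 10 vCPU remain.
Put vm12 (4 vCPU) in host 6; 6 vCPU remain.
6 hosts × 32 vCPU = 192 vCPU; used 164 vCPU; unused 28 vCPU.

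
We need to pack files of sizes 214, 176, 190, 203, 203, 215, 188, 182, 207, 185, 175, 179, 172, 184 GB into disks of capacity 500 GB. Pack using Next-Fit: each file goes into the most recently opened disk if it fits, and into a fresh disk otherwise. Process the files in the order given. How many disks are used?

7

214 GB → disk 1 (remaining 286 GB)
176 GB → disk 1 (remaining 110 GB)
190 GB → disk 2 (remaining 310 GB)
203 GB → disk 2 (remaining 107 GB)
203 GB → disk 3 (remaining 297 GB)
215 GB → disk 3 (remaining 82 GB)
188 GB → disk 4 (remaining 312 GB)
182 GB → disk 4 (remaining 130 GB)
207 GB → disk 5 (remaining 293 GB)
185 GB → disk 5 (remaining 108 GB)
175 GB → disk 6 (remaining 325 GB)
179 GB → disk 6 (remaining 146 GB)
172 GB → disk 7 (remaining 328 GB)
184 GB → disk 7 (remaining 144 GB)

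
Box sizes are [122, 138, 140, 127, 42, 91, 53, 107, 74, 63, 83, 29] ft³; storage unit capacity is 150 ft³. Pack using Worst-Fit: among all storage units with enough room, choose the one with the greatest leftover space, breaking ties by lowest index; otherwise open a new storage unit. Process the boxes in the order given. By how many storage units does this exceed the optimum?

Worst-Fit: [122] [138] [140] [127] [42,91] [53,74] [107,29] [63,83] → 8 storage units.
Total size 1069 ft³; any packing needs at least ⌈1069/150⌉ = 8 storage units.
So 8 is already optimal.

0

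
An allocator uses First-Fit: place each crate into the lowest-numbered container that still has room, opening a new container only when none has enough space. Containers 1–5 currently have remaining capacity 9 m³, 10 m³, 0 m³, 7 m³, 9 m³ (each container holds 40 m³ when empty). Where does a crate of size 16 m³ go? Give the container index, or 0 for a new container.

0

No container has ≥ 16 m³ free, so a new container is opened.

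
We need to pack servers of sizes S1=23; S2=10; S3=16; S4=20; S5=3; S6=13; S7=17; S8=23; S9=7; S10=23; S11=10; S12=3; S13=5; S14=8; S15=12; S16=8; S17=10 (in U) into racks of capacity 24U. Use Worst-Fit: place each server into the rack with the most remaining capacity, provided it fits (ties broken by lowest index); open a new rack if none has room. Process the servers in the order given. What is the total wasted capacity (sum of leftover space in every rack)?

S1 (23U) → rack 1 (remaining 1U)
S2 (10U) → rack 2 (remaining 14U)
S3 (16U) → rack 3 (remaining 8U)
S4 (20U) → rack 4 (remaining 4U)
S5 (3U) → rack 2 (remaining 11U)
S6 (13U) → rack 5 (remaining 11U)
S7 (17U) → rack 6 (remaining 7U)
S8 (23U) → rack 7 (remaining 1U)
S9 (7U) → rack 2 (remaining 4U)
S10 (23U) → rack 8 (remaining 1U)
S11 (10U) → rack 5 (remaining 1U)
S12 (3U) → rack 3 (remaining 5U)
S13 (5U) → rack 6 (remaining 2U)
S14 (8U) → rack 9 (remaining 16U)
S15 (12U) → rack 9 (remaining 4U)
S16 (8U) → rack 10 (remaining 16U)
S17 (10U) → rack 10 (remaining 6U)
10 racks × 24U = 240U; used 211U; unused 29U.

29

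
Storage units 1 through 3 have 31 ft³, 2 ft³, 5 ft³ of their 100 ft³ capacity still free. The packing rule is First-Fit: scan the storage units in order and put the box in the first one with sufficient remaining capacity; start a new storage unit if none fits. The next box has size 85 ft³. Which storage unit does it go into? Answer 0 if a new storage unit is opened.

0

No storage unit has ≥ 85 ft³ free, so a new storage unit is opened.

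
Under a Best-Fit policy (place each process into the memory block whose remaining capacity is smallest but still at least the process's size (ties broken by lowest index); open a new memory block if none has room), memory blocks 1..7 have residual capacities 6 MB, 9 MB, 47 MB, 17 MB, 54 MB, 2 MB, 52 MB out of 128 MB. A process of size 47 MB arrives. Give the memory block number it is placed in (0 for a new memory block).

3

Memory blocks with room: memory block 3 (47 MB), memory block 5 (54 MB), memory block 7 (52 MB).
Tightest fit is memory block 3 with 47 MB free.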